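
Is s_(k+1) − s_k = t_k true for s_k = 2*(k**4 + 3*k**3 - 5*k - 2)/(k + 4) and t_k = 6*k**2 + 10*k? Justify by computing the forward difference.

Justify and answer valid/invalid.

Invalid: residual 4*(-2*k**3 - 16*k**2 - 22*k - 1)/(k**2 + 9*k + 20) ≠ 0.

s_(k+1) = 2*(-5*k + (k + 1)**4 + 3*(k + 1)**3 - 7)/(k + 5)
s_(k+1) − s_k = 2*(3*k**4 + 28*k**3 + 73*k**2 + 56*k - 2)/(k**2 + 9*k + 20)
(s_(k+1) − s_k) − t_k = 4*(-2*k**3 - 16*k**2 - 22*k - 1)/(k**2 + 9*k + 20)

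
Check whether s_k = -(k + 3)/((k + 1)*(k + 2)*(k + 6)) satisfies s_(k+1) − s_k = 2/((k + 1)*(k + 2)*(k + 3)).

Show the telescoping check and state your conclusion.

s_(k+1) = (-k - 4)/((k + 2)*(k + 3)*(k + 7))
s_(k+1) − s_k = (2*k**2 + 17*k + 39)/(k**5 + 19*k**4 + 131*k**3 + 401*k**2 + 540*k + 252)
(s_(k+1) − s_k) − t_k = 9*(-k - 5)/(k**5 + 19*k**4 + 131*k**3 + 401*k**2 + 540*k + 252)

Invalid: residual 9*(-k - 5)/(k**5 + 19*k**4 + 131*k**3 + 401*k**2 + 540*k + 252) ≠ 0.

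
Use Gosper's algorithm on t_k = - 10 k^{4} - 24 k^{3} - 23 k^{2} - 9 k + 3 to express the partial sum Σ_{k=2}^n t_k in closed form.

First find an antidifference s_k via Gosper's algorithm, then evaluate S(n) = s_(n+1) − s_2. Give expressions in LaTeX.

The ratio is (10*k**4 + 64*k**3 + 155*k**2 + 167*k + 63)/(10*k**4 + 24*k**3 + 23*k**2 + 9*k - 3).
So A=1 and B=1, with C=k**4 + 12*k**3/5 + 23*k**2/10 + 9*k/10 - 3/10.
f must satisfy (1)·f(k+1) − (1)·f(k) = k**4 + 12*k**3/5 + 23*k**2/10 + 9*k/10 - 3/10.
Bound: deg f ≤ 5.
A polynomial solution: f(k) = k*(2*k**4 + k**3 - k**2 - k - 4)/10.
R(k) = B(k−1)·f(k)/C(k) = k*(2*k**4 + k**3 - k**2 - k - 4)/(10*k**4 + 24*k**3 + 23*k**2 + 9*k - 3); s_k = R·t_k = k*(-2*k**4 - k**3 + k**2 + k + 4).
Δs = -10*k**4 - 24*k**3 - 23*k**2 - 9*k + 3, as required.
Σ_(k=2)^n t_k = s_(n+1) − s_(2) = (-2*n**5 - 11*n**4 - 23*n**3 - 22*n**2 - 5*n + 3) − (-60), i.e. -2*n**5 - 11*n**4 - 23*n**3 - 22*n**2 - 5*n + 63.

S(n) = - 2 n^{5} - 11 n^{4} - 23 n^{3} - 22 n^{2} - 5 n + 63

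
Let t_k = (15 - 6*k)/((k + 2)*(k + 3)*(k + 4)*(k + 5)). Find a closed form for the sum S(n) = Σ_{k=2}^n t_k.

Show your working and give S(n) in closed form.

S(n) = (-n**3 - 12*n**2 + 73*n - 60)/(40*(n**3 + 12*n**2 + 47*n + 60))

t_(k+1)/t_k = (k + 2)*(2*k - 3)/((k + 6)*(2*k - 5)).
A = k + 2, B = k + 6, C = k - 5/2.
Solve (k + 2)·f(k+1) − (k + 5)·f(k) = k - 5/2.
d = 3 from the (1,1,1) case.
Coefficient equations give f(k) = -k*(k**2 + 9*k + 50)/48.
Certificate R = B(k−1)f/C = -k*(k + 5)*(k**2 + 9*k + 50)/(24*(2*k - 5)) gives s_k = k*(k**2 + 9*k + 50)/(8*(k + 2)*(k + 3)*(k + 4)).
Check: Δs_k = 3*(5 - 2*k)/(k**4 + 14*k**3 + 71*k**2 + 154*k + 120). ✓
s_(n+1) = (n**3 + 12*n**2 + 71*n + 60)/(8*(n**3 + 12*n**2 + 47*n + 60)) and s_(2) = 3/20, so S(n) = (-n**3 - 12*n**2 + 73*n - 60)/(40*(n**3 + 12*n**2 + 47*n + 60)).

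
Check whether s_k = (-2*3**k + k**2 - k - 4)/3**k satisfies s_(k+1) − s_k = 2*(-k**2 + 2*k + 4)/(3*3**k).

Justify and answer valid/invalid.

s_(k+1) = (-6*3**k + k**2 + k - 4)/(3*3**k)
s_(k+1) − s_k = 2*(-k**2 + 2*k + 4)/(3*3**k)
(s_(k+1) − s_k) − t_k = 0

valid; difference matches t_k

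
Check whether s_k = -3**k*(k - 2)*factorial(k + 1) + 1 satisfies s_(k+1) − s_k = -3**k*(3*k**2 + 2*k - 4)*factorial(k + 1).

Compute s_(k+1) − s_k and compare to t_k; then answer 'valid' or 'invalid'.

s_(k+1) = -3**(k + 1)*(k - 1)*factorial(k + 2) + 1
s_(k+1) − s_k = -3**k*(3*k**2 + 2*k - 4)*factorial(k + 1)
(s_(k+1) − s_k) − t_k = 0

valid (s_(k+1) − s_k reduces to t_k)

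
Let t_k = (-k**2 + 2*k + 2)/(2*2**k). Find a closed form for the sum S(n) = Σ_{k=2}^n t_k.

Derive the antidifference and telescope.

S(n) = -3/4 + n**2/(2*2**n) + n/2**n

Ratio r(k) = (k**2 - 3)/(2*(k**2 - 2*k - 2)).
Gosper form: A/B · C(k+1)/C(k) with A=1/2, B=1, C=k**2 - 2*k - 2.
Need (1/2)·f(k+1) − (1)·f(k) = k**2 - 2*k - 2.
deg f ≤ 2 (via 0,0,2).
Solve for f: f(k) = -2*(k - 1)*(k + 1) (degree 2 ≤ 2).
R(k) = B(k−1)·f(k)/C(k) = -2*(k - 1)*(k + 1)/(k**2 - 2*k - 2); s_k = R·t_k = (k**2 - 1)/2**k.
Δs = (-k**2 + 2*k + 2)/(2*2**k), as required.
Σ_(k=2)^n t_k = s_(n+1) − s_(2) = (2**(-n - 1)*n*(n + 2)) − (3/4), i.e. -3/4 + n**2/(2*2**n) + n/2**n.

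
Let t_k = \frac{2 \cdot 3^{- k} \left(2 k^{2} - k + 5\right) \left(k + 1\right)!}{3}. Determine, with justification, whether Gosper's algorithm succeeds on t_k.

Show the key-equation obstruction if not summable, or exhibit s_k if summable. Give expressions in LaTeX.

Ratio r(k) = (k + 2)*(-k + 2*(k + 1)**2 + 4)/(3*(2*k**2 - k + 5)).
Gosper form: A/B · C(k+1)/C(k) with A=k/3 + 2/3, B=1, C=k**2 - k/2 + 5/2.
Set up (k/3 + 2/3)·f(k+1) − (1)·f(k) − (k**2 - k/2 + 5/2) = 0.
Degrees (1,0,2) ⇒ d ≤ 1.
Solve for f: f(k) = 3*(2*k - 1)/2 (degree 1 ≤ 1).
Then R = B(k−1)f/C = 3*(2*k - 1)/(2*k**2 - k + 5), so s_k = R(k)·t_k = 2*(2*k - 1)*factorial(k + 1)/3**k.
s_(k+1) − s_k = 2*(2*k**2 - k + 5)*factorial(k + 1)/(3*3**k) = t_k.

Yes. s_k = 2 \cdot 3^{- k} \left(2 k - 1\right) \left(k + 1\right)!.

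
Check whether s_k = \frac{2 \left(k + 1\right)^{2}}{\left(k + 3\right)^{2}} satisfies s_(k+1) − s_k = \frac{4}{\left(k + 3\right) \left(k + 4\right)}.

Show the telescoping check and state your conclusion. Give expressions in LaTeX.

s_(k+1) = 2*(k + 2)**2/(k + 4)**2
s_(k+1) − s_k = 8*(k**2 + 5*k + 5)/(k**4 + 14*k**3 + 73*k**2 + 168*k + 144)
(s_(k+1) − s_k) − t_k = 4*(k**2 + 3*k - 2)/(k**4 + 14*k**3 + 73*k**2 + 168*k + 144)

Invalid: residual \frac{4 \left(k^{2} + 3 k - 2\right)}{k^{4} + 14 k^{3} + 73 k^{2} + 168 k + 144} ≠ 0.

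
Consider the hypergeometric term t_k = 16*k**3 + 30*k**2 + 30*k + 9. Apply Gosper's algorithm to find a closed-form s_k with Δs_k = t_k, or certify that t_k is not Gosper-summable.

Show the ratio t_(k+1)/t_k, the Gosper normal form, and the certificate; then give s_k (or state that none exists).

s_k = k*(4*k**3 + 2*k**2 + 4*k - 1)

t_(k+1)/t_k = (16*k**3 + 78*k**2 + 138*k + 85)/(16*k**3 + 30*k**2 + 30*k + 9).
Normal form (A,B,C) = (1, 1, k**3 + 15*k**2/8 + 15*k/8 + 9/16).
f must satisfy (1)·f(k+1) − (1)·f(k) = k**3 + 15*k**2/8 + 15*k/8 + 9/16.
deg f ≤ 4 (via 0,0,3).
Coefficient equations give f(k) = k*(4*k**3 + 2*k**2 + 4*k - 1)/16.
Then R = B(k−1)f/C = k*(4*k**3 + 2*k**2 + 4*k - 1)/(16*k**3 + 30*k**2 + 30*k + 9), so s_k = R(k)·t_k = k*(4*k**3 + 2*k**2 + 4*k - 1).
Verify: 16*k**3 + 30*k**2 + 30*k + 9 matches t_k.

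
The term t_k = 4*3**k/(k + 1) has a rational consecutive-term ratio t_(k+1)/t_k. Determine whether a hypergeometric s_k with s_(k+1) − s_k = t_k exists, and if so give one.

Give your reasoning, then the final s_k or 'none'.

t_(k+1)/t_k = 3*(k + 1)/(k + 2).
So A=3*k + 3 and B=k + 2, with C=1.
Set up (3*k + 3)·f(k+1) − (k + 1)·f(k) − (1) = 0.
Degrees (1,1,0) ⇒ d ≤ -1.
deg f ≤ -1 is impossible — no certificate.

not Gosper-summable; s_k does not exist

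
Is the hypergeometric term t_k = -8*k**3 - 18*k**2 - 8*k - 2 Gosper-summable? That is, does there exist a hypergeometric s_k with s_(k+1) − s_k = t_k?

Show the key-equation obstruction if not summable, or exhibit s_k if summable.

Ratio r(k) = (4*k**3 + 21*k**2 + 34*k + 18)/(4*k**3 + 9*k**2 + 4*k + 1).
Gosper form: A/B · C(k+1)/C(k) with A=1, B=1, C=k**3 + 9*k**2/4 + k + 1/4.
Key eq: (1)·f(k+1) = (1)·f(k) + (k**3 + 9*k**2/4 + k + 1/4).
d = 4 from the (0,0,3) case.
Coefficient equations give f(k) = k*(2*k**3 + 2*k**2 - 3*k + 1)/8.
Then R = B(k−1)f/C = k*(2*k**3 + 2*k**2 - 3*k + 1)/(2*(4*k**3 + 9*k**2 + 4*k + 1)), so s_k = R(k)·t_k = k*(-2*k**3 - 2*k**2 + 3*k - 1).
Δs = -8*k**3 - 18*k**2 - 8*k - 2, as required.

Yes. s_k = k*(-2*k**3 - 2*k**2 + 3*k - 1).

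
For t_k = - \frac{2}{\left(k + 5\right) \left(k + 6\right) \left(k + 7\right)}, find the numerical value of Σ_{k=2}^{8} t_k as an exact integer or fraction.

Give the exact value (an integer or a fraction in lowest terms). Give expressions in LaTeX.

Σ = -11/840

r(k) = (k + 5)/(k + 8) after simplifying.
Take A(k)=k + 5, B(k)=k + 8, C(k)=1.
Solve (k + 5)·f(k+1) − (k + 7)·f(k) = 1.
From deg A=1, deg B=1, deg C=0: d=2.
Solve for f: f(k) = k*(k + 11)/60 (degree 2 ≤ 2).
Certificate R = B(k−1)f/C = k*(k + 7)*(k + 11)/60 gives s_k = k*(-k - 11)/(30*(k + 5)*(k + 6)).
s_(k+1) − s_k = -2/(k**3 + 18*k**2 + 107*k + 210) = t_k.
Sum = s_(9) − s_(2); s_(9) = -1/35, s_(2) = -13/840 ⇒ -11/840.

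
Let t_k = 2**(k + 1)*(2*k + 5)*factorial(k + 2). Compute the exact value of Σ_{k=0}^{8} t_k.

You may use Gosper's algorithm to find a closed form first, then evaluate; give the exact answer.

t_(k+1)/t_k = 2*(k + 3)*(2*k + 7)/(2*k + 5).
Gosper form: A/B · C(k+1)/C(k) with A=2*k + 6, B=1, C=k + 5/2.
Need (2*k + 6)·f(k+1) − (1)·f(k) = k + 5/2.
Bound: deg f ≤ 0.
Solving with deg f ≤ 0: f(k) = 1/2.
So s_k = (B(k−1)f/C)·t_k = (1/(2*k + 5))·t_k = 2**(k + 1)*factorial(k + 2).
s_(k+1) − s_k = 2**(k + 1)*(2*k + 5)*factorial(k + 2) = t_k.
Sum = s_(9) − s_(0); s_(9) = 40874803200, s_(0) = 4 ⇒ 40874803196.

Σ = 40874803196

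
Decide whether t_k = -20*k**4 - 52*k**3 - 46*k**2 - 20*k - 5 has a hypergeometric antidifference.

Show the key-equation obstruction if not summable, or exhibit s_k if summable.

Yes. s_k = k*(-4*k**4 - 3*k**3 + 4*k**2 - 2).

Ratio r(k) = (20*k**4 + 132*k**3 + 322*k**2 + 348*k + 143)/(20*k**4 + 52*k**3 + 46*k**2 + 20*k + 5).
Gosper form: A/B · C(k+1)/C(k) with A=1, B=1, C=k**4 + 13*k**3/5 + 23*k**2/10 + k + 1/4.
Need (1)·f(k+1) − (1)·f(k) = k**4 + 13*k**3/5 + 23*k**2/10 + k + 1/4.
Degrees (0,0,4) ⇒ d ≤ 5.
Match coefficients ⇒ f(k) = k*(4*k**4 + 3*k**3 - 4*k**2 + 2)/20.
Get s_k = R·t_k = k*(-4*k**4 - 3*k**3 + 4*k**2 - 2) with R(k) = B(k−1)f(k)/C(k) = k*(4*k**4 + 3*k**3 - 4*k**2 + 2)/(20*k**4 + 52*k**3 + 46*k**2 + 20*k + 5).
Δs = -20*k**4 - 52*k**3 - 46*k**2 - 20*k - 5, as required.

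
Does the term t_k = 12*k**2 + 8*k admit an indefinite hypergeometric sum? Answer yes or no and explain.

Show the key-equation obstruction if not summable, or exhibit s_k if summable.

Yes. s_k = 2*k*(2*k**2 - k - 1).

Ratio r(k) = (3*k**2 + 8*k + 5)/(k*(3*k + 2)).
A = 1, B = 1, C = k**2 + 2*k/3.
Solve (1)·f(k+1) − (1)·f(k) = k**2 + 2*k/3.
From deg A=0, deg B=0, deg C=2: d=3.
Solve for f: f(k) = k*(k - 1)*(2*k + 1)/6 (degree 3 ≤ 3).
Then R = B(k−1)f/C = (k - 1)*(2*k + 1)/(2*(3*k + 2)), so s_k = R(k)·t_k = 2*k*(2*k**2 - k - 1).
Δs = 4*k*(3*k + 2), as required.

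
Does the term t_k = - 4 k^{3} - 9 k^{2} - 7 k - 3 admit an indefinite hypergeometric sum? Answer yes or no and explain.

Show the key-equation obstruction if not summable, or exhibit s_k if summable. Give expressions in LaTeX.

r(k) = (4*k**3 + 21*k**2 + 37*k + 23)/(4*k**3 + 9*k**2 + 7*k + 3) after simplifying.
Gosper form: A/B · C(k+1)/C(k) with A=1, B=1, C=k**3 + 9*k**2/4 + 7*k/4 + 3/4.
Key eq: (1)·f(k+1) = (1)·f(k) + (k**3 + 9*k**2/4 + 7*k/4 + 3/4).
From deg A=0, deg B=0, deg C=3: d=4.
A polynomial solution: f(k) = k*(k**3 + k**2 + 1)/4.
R(k) = B(k−1)·f(k)/C(k) = k*(k**3 + k**2 + 1)/(4*k**3 + 9*k**2 + 7*k + 3); s_k = R·t_k = -k**4 - k**3 - k.
Verify: -4*k**3 - 9*k**2 - 7*k - 3 matches t_k.

Yes. s_k = - k^{4} - k^{3} - k.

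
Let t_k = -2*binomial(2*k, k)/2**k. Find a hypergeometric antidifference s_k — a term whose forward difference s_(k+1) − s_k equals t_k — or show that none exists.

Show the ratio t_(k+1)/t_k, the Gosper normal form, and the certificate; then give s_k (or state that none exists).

not Gosper-summable; s_k does not exist

The ratio is (2*k + 1)/(k + 1).
So A=2*k + 1 and B=k + 1, with C=1.
Key eq: (2*k + 1)·f(k+1) = (k)·f(k) + (1).
From deg A=1, deg B=1, deg C=0: d=-1.
Negative degree bound (-1): no f exists, t_k not Gosper-summable.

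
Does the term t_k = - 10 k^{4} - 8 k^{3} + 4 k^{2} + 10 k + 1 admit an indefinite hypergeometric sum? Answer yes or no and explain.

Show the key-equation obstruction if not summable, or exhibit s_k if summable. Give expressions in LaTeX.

Ratio r(k) = (10*k**4 + 48*k**3 + 80*k**2 + 46*k + 3)/(10*k**4 + 8*k**3 - 4*k**2 - 10*k - 1).
So A=1 and B=1, with C=k**4 + 4*k**3/5 - 2*k**2/5 - k - 1/10.
Key eq: (1)·f(k+1) = (1)·f(k) + (k**4 + 4*k**3/5 - 2*k**2/5 - k - 1/10).
d = 5 from the (0,0,4) case.
Coefficient equations give f(k) = k*(2*k**4 - 3*k**3 - 2*k**2 - k + 3)/10.
Then R = B(k−1)f/C = k*(2*k**4 - 3*k**3 - 2*k**2 - k + 3)/(10*k**4 + 8*k**3 - 4*k**2 - 10*k - 1), so s_k = R(k)·t_k = k*(-2*k**4 + 3*k**3 + 2*k**2 + k - 3).
Δs = -10*k**4 - 8*k**3 + 4*k**2 + 10*k + 1, as required.

Yes. s_k = k \left(- 2 k^{4} + 3 k^{3} + 2 k^{2} + k - 3\right).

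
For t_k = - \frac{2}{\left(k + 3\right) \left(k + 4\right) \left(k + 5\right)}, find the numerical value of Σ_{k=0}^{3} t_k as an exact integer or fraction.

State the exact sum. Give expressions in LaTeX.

Σ = -11/168

Step 1: r(k) = (k + 3)/(k + 6).
Gosper form: A/B · C(k+1)/C(k) with A=k + 3, B=k + 6, C=1.
Key eq: (k + 3)·f(k+1) = (k + 5)·f(k) + (1).
Degrees (1,1,0) ⇒ d ≤ 2.
Coefficient equations give f(k) = k*(k + 7)/24.
R(k) = B(k−1)·f(k)/C(k) = k*(k + 5)*(k + 7)/24; s_k = R·t_k = k*(-k - 7)/(12*(k + 3)*(k + 4)).
s_(k+1) − s_k = -2/(k**3 + 12*k**2 + 47*k + 60) = t_k.
Telescoping: Σ = s_(4) − s_(0) = -11/168 − (0) = -11/168.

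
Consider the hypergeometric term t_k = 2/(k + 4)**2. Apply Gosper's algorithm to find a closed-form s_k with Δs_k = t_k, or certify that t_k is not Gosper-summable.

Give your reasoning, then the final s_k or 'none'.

Step 1: r(k) = (k + 4)**2/(k + 5)**2.
Take A(k)=k**2 + 8*k + 16, B(k)=k**2 + 10*k + 25, C(k)=1.
Solve (k**2 + 8*k + 16)·f(k+1) − (k**2 + 8*k + 16)·f(k) = 1.
From deg A=2, deg B=2, deg C=0: d=0.
Put f(k) = c0: A·f(k+1) − B(k−1)·f(k) − C = -1; need -1 = 0 — inconsistent ⇒ no f, not summable.

no hypergeometric antidifference exists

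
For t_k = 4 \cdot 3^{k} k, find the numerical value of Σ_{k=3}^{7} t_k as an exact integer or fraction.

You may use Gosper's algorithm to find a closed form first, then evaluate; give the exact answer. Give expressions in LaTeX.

Σ = 85212

The ratio is 3 + 3/k.
Normal form (A,B,C) = (3, 1, k).
Need (3)·f(k+1) − (1)·f(k) = k.
Bound: deg f ≤ 1.
Solve for f: f(k) = (2*k - 3)/4 (degree 1 ≤ 1).
R(k) = B(k−1)·f(k)/C(k) = (2*k - 3)/(4*k); s_k = R·t_k = 3**k*(2*k - 3).
Verify: 4*3**k*k matches t_k.
Evaluate s at k=8 and k=3: 85293 and 81; difference 85212.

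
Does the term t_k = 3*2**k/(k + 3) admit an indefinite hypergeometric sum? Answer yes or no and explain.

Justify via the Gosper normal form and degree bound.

t_(k+1)/t_k = 2*(k + 3)/(k + 4).
Factor: A=2*k + 6; B=k + 4; C=1.
Key eq: (2*k + 6)·f(k+1) = (k + 3)·f(k) + (1).
From deg A=1, deg B=1, deg C=0: d=-1.
Bound -1 < 0, so the key equation has no polynomial solution.

No — t_k has no hypergeometric antidifference.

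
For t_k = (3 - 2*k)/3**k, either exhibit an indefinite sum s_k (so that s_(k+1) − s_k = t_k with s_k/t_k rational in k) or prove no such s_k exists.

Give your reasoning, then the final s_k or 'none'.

s_k = 3**(1 - k)*(k - 1)

r(k) = (2*k - 1)/(3*(2*k - 3)) after simplifying.
A = 1/3, B = 1, C = k - 3/2.
Set up (1/3)·f(k+1) − (1)·f(k) − (k - 3/2) = 0.
d = 1 from the (0,0,1) case.
Solve for f: f(k) = -3*(k - 1)/2 (degree 1 ≤ 1).
Get s_k = R·t_k = 3**(1 - k)*(k - 1) with R(k) = B(k−1)f(k)/C(k) = -3*(k - 1)/(2*k - 3).
Verify: (3 - 2*k)/3**k matches t_k.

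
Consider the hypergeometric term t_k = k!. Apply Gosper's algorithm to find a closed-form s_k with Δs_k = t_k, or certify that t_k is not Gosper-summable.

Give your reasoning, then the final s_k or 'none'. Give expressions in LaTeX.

no hypergeometric antidifference exists

Ratio r(k) = k + 1.
A = k + 1, B = 1, C = 1.
Key eq: (k + 1)·f(k+1) = (1)·f(k) + (1).
deg f ≤ -1 (via 1,0,0).
d = -1 < 0 ⇒ no nonzero polynomial f; not summable.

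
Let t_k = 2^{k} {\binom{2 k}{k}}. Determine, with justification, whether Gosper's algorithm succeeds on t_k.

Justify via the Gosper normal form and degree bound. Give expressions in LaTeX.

r(k) = 4*(2*k + 1)/(k + 1) after simplifying.
Factor: A=8*k + 4; B=k + 1; C=1.
f must satisfy (8*k + 4)·f(k+1) − (k)·f(k) = 1.
deg f ≤ -1 (via 1,1,0).
Negative degree bound (-1): no f exists, t_k not Gosper-summable.

No; the degree bound rules out any f.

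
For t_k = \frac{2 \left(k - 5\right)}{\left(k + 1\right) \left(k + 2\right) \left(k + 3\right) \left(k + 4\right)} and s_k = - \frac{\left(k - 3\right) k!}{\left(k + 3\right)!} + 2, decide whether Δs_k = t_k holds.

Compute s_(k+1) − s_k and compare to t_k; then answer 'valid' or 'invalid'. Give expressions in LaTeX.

s_(k+1) = -(k - 2)*factorial(k + 1)/factorial(k + 4) + 2
s_(k+1) − s_k = 2*(k - 5)/((k + 1)*(k + 2)*(k + 3)*(k + 4))
(s_(k+1) − s_k) − t_k = 0

valid; difference matches t_k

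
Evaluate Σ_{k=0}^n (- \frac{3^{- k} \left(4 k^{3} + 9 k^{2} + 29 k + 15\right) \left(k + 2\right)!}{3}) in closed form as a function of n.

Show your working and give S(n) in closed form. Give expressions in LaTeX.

Step 1: r(k) = (4*k**4 + 33*k**3 + 122*k**2 + 234*k + 171)/(3*(4*k**3 + 9*k**2 + 29*k + 15)).
Factor: A=k/3 + 1; B=1; C=k**3 + 9*k**2/4 + 29*k/4 + 15/4.
Solve (k/3 + 1)·f(k+1) − (1)·f(k) = k**3 + 9*k**2/4 + 29*k/4 + 15/4.
Degrees (1,0,3) ⇒ d ≤ 2.
A polynomial solution: f(k) = 3*k*(4*k + 1)/4.
Get s_k = R·t_k = -k*(4*k + 1)*factorial(k + 2)/3**k with R(k) = B(k−1)f(k)/C(k) = 3*k*(4*k + 1)/(4*k**3 + 9*k**2 + 29*k + 15).
Δs = -(4*k**3 + 9*k**2 + 29*k + 15)*factorial(k + 2)/(3*3**k), as required.
Σ_(k=0)^n t_k = s_(n+1) − s_(0) = (-3**(-n - 1)*(n + 1)*(4*n + 5)*factorial(n + 3)) − (0), i.e. -3**(-n - 1)*(n + 1)*(4*n + 5)*factorial(n + 3).

S(n) = - 3^{- n - 1} \left(n + 1\right) \left(4 n + 5\right) \left(n + 3\right)!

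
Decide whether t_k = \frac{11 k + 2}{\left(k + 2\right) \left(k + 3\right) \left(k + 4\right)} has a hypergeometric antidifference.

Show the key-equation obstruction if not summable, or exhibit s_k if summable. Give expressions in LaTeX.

Yes. s_k = \frac{k \left(2 k - 1\right)}{\left(k + 2\right) \left(k + 3\right)}.

The ratio is (k + 2)*(11*k + 13)/((k + 5)*(11*k + 2)).
Normal form (A,B,C) = (k + 2, k + 5, k + 2/11).
Solve (k + 2)·f(k+1) − (k + 4)·f(k) = k + 2/11.
Degrees (1,1,1) ⇒ d ≤ 2.
Solve for f: f(k) = k*(2*k - 1)/11 (degree 2 ≤ 2).
Certificate R = B(k−1)f/C = k*(k + 4)*(2*k - 1)/(11*k + 2) gives s_k = k*(2*k - 1)/((k + 2)*(k + 3)).
Verify: (11*k + 2)/(k**3 + 9*k**2 + 26*k + 24) matches t_k.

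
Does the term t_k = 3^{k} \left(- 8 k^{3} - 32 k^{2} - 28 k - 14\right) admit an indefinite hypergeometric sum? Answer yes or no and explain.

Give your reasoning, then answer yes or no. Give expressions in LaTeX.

r(k) = 3*(4*k**3 + 28*k**2 + 58*k + 41)/(4*k**3 + 16*k**2 + 14*k + 7) after simplifying.
Normal form (A,B,C) = (3, 1, k**3 + 4*k**2 + 7*k/2 + 7/4).
f must satisfy (3)·f(k+1) − (1)·f(k) = k**3 + 4*k**2 + 7*k/2 + 7/4.
From deg A=0, deg B=0, deg C=3: d=3.
Solve for f: f(k) = (4*k**3 - 2*k**2 + 2*k + 1)/8 (degree 3 ≤ 3).
R(k) = B(k−1)·f(k)/C(k) = (4*k**3 - 2*k**2 + 2*k + 1)/(2*(4*k**3 + 16*k**2 + 14*k + 7)); s_k = R·t_k = 3**k*(-4*k**3 + 2*k**2 - 2*k - 1).
Verify: 3**k*(-8*k**3 - 32*k**2 - 28*k - 14) matches t_k.

Yes. s_k = 3^{k} \left(- 4 k^{3} + 2 k^{2} - 2 k - 1\right).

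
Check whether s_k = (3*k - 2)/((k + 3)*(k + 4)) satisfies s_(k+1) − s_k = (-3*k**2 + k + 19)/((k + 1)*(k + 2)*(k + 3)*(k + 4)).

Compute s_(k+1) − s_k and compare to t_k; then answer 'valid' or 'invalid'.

Invalid: residual 3*(6*k**2 + 3*k - 23)/(k**5 + 15*k**4 + 85*k**3 + 225*k**2 + 274*k + 120) ≠ 0.

s_(k+1) = (3*k + 1)/((k + 4)*(k + 5))
s_(k+1) − s_k = (13 - 3*k)/(k**3 + 12*k**2 + 47*k + 60)
(s_(k+1) − s_k) − t_k = 3*(6*k**2 + 3*k - 23)/(k**5 + 15*k**4 + 85*k**3 + 225*k**2 + 274*k + 120)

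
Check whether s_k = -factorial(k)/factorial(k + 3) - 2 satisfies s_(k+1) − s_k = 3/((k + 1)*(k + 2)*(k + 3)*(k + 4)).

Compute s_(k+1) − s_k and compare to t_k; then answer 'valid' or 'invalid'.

valid; difference matches t_k

s_(k+1) = -factorial(k + 1)/factorial(k + 4) - 2
s_(k+1) − s_k = 3/((k + 1)*(k + 2)*(k + 3)*(k + 4))
(s_(k+1) − s_k) − t_k = 0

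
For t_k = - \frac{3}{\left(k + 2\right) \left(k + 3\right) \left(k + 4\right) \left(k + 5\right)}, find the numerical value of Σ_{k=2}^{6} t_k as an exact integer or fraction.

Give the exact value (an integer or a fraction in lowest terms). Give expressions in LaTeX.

Step 1: r(k) = (k + 2)/(k + 6).
Normal form (A,B,C) = (k + 2, k + 6, 1).
Solve (k + 2)·f(k+1) − (k + 5)·f(k) = 1.
deg f ≤ 3 (via 1,1,0).
Solve for f: f(k) = k*(k**2 + 9*k + 26)/72 (degree 3 ≤ 3).
Then R = B(k−1)f/C = k*(k + 5)*(k**2 + 9*k + 26)/72, so s_k = R(k)·t_k = k*(-k**2 - 9*k - 26)/(24*(k + 2)*(k + 3)*(k + 4)).
s_(k+1) − s_k = -3/(k**4 + 14*k**3 + 71*k**2 + 154*k + 120) = t_k.
Sum = s_(7) − s_(2); s_(7) = -161/3960, s_(2) = -1/30 ⇒ -29/3960.

Σ = -29/3960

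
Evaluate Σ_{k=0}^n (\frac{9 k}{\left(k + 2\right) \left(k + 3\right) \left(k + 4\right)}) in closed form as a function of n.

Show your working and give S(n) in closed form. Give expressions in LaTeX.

S(n) = \frac{3 n \left(n + 1\right)}{2 \left(n^{2} + 7 n + 12\right)}

Ratio r(k) = (k + 1)*(k + 2)/(k*(k + 5)).
A = k + 2, B = k + 5, C = k.
Set up (k + 2)·f(k+1) − (k + 4)·f(k) − (k) = 0.
Bound: deg f ≤ 2.
Solving with deg f ≤ 2: f(k) = k*(k - 1)/6.
Then R = B(k−1)f/C = (k - 1)*(k + 4)/6, so s_k = R(k)·t_k = 3*k*(k - 1)/(2*(k + 2)*(k + 3)).
Check: Δs_k = 9*k/(k**3 + 9*k**2 + 26*k + 24). ✓
Σ_(k=0)^n t_k = s_(n+1) − s_(0) = (3*n*(n + 1)/(2*(n**2 + 7*n + 12))) − (0), i.e. 3*n*(n + 1)/(2*(n**2 + 7*n + 12)).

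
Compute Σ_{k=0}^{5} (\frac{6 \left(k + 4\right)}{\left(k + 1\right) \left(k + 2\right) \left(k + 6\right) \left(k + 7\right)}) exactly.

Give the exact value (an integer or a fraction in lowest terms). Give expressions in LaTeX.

Σ = 13/28

Step 1: r(k) = (k + 1)*(k + 5)*(k + 6)/((k + 3)*(k + 4)*(k + 8)).
Normal form (A,B,C) = (k + 1, k + 8, k**4 + 16*k**3 + 95*k**2 + 248*k + 240).
f must satisfy (k + 1)·f(k+1) − (k + 7)·f(k) = k**4 + 16*k**3 + 95*k**2 + 248*k + 240.
Bound: deg f ≤ 6.
Solve for f: f(k) = k*(k + 2)*(k + 3)*(k + 4)*(k + 5)*(k + 7)/12 (degree 6 ≤ 6).
Certificate R = B(k−1)f/C = k*(k + 2)*(k + 7)**2/(12*(k + 4)) gives s_k = k*(k + 7)/(2*(k**2 + 7*k + 6)).
s_(k+1) − s_k = 6*(k + 4)/(k**4 + 16*k**3 + 83*k**2 + 152*k + 84) = t_k.
Sum = s_(6) − s_(0); s_(6) = 13/28, s_(0) = 0 ⇒ 13/28.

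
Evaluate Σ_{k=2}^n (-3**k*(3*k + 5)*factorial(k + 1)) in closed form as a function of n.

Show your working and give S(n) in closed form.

Compute t_(k+1)/t_k: get 3*(k + 2)*(3*k + 8)/(3*k + 5).
Take A(k)=3*k + 6, B(k)=1, C(k)=k + 5/3.
Solve (3*k + 6)·f(k+1) − (1)·f(k) = k + 5/3.
Bound: deg f ≤ 0.
Solve for f: f(k) = 1/3 (degree 0 ≤ 0).
R(k) = B(k−1)·f(k)/C(k) = 1/(3*k + 5); s_k = R·t_k = -3**k*factorial(k + 1).
s_(k+1) − s_k = -3**k*(3*k + 5)*factorial(k + 1) = t_k.
Telescope: S(n) = s_(n+1) − s_(2) = -3**(n + 1)*factorial(n + 2) − (-54) = -3*3**n*factorial(n + 2) + 54.

S(n) = -3*3**n*factorial(n + 2) + 54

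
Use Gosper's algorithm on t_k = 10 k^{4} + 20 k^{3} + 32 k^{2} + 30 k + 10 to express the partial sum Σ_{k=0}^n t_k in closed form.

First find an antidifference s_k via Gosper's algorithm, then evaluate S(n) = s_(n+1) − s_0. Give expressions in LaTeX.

Ratio r(k) = (5*k**4 + 30*k**3 + 76*k**2 + 97*k + 51)/(5*k**4 + 10*k**3 + 16*k**2 + 15*k + 5).
So A=1 and B=1, with C=k**4 + 2*k**3 + 16*k**2/5 + 3*k + 1.
Solve (1)·f(k+1) − (1)·f(k) = k**4 + 2*k**3 + 16*k**2/5 + 3*k + 1.
Degrees (0,0,4) ⇒ d ≤ 5.
Coefficient equations give f(k) = k**2*(k**3 + 2*k + 2)/5.
R(k) = B(k−1)·f(k)/C(k) = k**2*(k**3 + 2*k + 2)/(5*k**4 + 10*k**3 + 16*k**2 + 15*k + 5); s_k = R·t_k = 2*k**2*(k**3 + 2*k + 2).
Verify: 10*k**4 + 20*k**3 + 32*k**2 + 30*k + 10 matches t_k.
Telescope: S(n) = s_(n+1) − s_(0) = 2*n**5 + 10*n**4 + 24*n**3 + 36*n**2 + 30*n + 10 − (0) = 2*n**5 + 10*n**4 + 24*n**3 + 36*n**2 + 30*n + 10.

S(n) = 2 n^{5} + 10 n^{4} + 24 n^{3} + 36 n^{2} + 30 n + 10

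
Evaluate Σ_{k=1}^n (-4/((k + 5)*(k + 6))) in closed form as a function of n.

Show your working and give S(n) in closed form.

r(k) = (k + 5)/(k + 7) after simplifying.
Take A(k)=k + 5, B(k)=k + 7, C(k)=1.
Key eq: (k + 5)·f(k+1) = (k + 6)·f(k) + (1).
Bound: deg f ≤ 1.
A polynomial solution: f(k) = k/5.
R(k) = B(k−1)·f(k)/C(k) = k*(k + 6)/5; s_k = R·t_k = -4*k/(5*k + 25).
Verify: -4/(k**2 + 11*k + 30) matches t_k.
Σ_(k=1)^n t_k = s_(n+1) − s_(1) = (4*(-n - 1)/(5*(n + 6))) − (-2/15), i.e. -2*n/(3*n + 18).

S(n) = -2*n/(3*n + 18)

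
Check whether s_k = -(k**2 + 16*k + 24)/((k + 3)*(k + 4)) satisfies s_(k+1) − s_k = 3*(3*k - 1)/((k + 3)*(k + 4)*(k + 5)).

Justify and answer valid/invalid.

Valid — Δs_k = t_k.

s_(k+1) = (-16*k - (k + 1)**2 - 40)/((k + 4)*(k + 5))
s_(k+1) − s_k = 3*(3*k - 1)/(k**3 + 12*k**2 + 47*k + 60)
(s_(k+1) − s_k) − t_k = 0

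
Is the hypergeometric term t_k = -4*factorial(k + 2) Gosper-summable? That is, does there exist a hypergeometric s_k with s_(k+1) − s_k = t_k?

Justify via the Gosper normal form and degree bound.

t_(k+1)/t_k = k + 3.
Gosper form: A/B · C(k+1)/C(k) with A=k + 3, B=1, C=1.
Solve (k + 3)·f(k+1) − (1)·f(k) = 1.
Degrees (1,0,0) ⇒ d ≤ -1.
Bound -1 < 0, so the key equation has no polynomial solution.

No. Not Gosper-summable.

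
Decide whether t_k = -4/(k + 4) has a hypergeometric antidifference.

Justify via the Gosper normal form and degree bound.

r(k) = (k + 4)/(k + 5) after simplifying.
Normal form (A,B,C) = (k + 4, k + 5, 1).
Need (k + 4)·f(k+1) − (k + 4)·f(k) = 1.
From deg A=1, deg B=1, deg C=0: d=0.
Write f(k) = c0. Then LHS − RHS = -1, requiring -1 = 0: contradictory. No certificate.

No; the coefficient equations for f are inconsistent.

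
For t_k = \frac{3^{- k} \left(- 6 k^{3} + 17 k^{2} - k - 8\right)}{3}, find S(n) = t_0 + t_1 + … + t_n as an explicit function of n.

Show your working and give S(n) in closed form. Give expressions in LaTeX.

t_(k+1)/t_k = (6*k**3 + k**2 - 15*k - 2)/(3*(6*k**3 - 17*k**2 + k + 8)).
So A=1/3 and B=1, with C=k**3 - 17*k**2/6 + k/6 + 4/3.
Solve (1/3)·f(k+1) − (1)·f(k) = k**3 - 17*k**2/6 + k/6 + 4/3.
deg f ≤ 3 (via 0,0,3).
Coefficient equations give f(k) = -(3*k**3 - 4*k**2 + k + 4)/2.
Then R = B(k−1)f/C = -3*(3*k**3 - 4*k**2 + k + 4)/(6*k**3 - 17*k**2 + k + 8), so s_k = R(k)·t_k = (3*k**3 - 4*k**2 + k + 4)/3**k.
Check: Δs_k = (-6*k**3 + 17*k**2 - k - 8)/(3*3**k). ✓
Telescope: S(n) = s_(n+1) − s_(0) = 3**(-n - 1)*(3*n**3 + 5*n**2 + 2*n + 4) − (4) = (-12*3**n + 3*n**3 + 5*n**2 + 2*n + 4)/(3*3**n).

S(n) = \frac{3^{- n} \left(- 12 \cdot 3^{n} + 3 n^{3} + 5 n^{2} + 2 n + 4\right)}{3}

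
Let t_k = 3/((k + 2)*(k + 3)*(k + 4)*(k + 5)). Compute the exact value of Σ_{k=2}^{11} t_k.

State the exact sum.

Σ = 9/1120

Step 1: r(k) = (k + 2)/(k + 6).
So A=k + 2 and B=k + 6, with C=1.
Set up (k + 2)·f(k+1) − (k + 5)·f(k) − (1) = 0.
Bound: deg f ≤ 3.
Solving with deg f ≤ 3: f(k) = k*(k**2 + 9*k + 26)/72.
Get s_k = R·t_k = k*(k**2 + 9*k + 26)/(24*(k + 2)*(k + 3)*(k + 4)) with R(k) = B(k−1)f(k)/C(k) = k*(k + 5)*(k**2 + 9*k + 26)/72.
Verify: 3/(k**4 + 14*k**3 + 71*k**2 + 154*k + 120) matches t_k.
Evaluate s at k=12 and k=2: 139/3360 and 1/30; difference 9/1120.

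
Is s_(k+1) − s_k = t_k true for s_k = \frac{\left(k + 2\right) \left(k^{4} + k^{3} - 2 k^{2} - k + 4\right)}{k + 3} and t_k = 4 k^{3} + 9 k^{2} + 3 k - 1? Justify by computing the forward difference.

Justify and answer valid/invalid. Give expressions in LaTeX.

Invalid: residual \frac{- 3 k^{4} - 20 k^{3} - 32 k^{2} - 9 k + 7}{k^{2} + 7 k + 12} ≠ 0.

s_(k+1) = (k + 3)*(-k + (k + 1)**4 + (k + 1)**3 - 2*(k + 1)**2 + 3)/(k + 4)
s_(k+1) − s_k = (4*k**5 + 34*k**4 + 94*k**3 + 96*k**2 + 20*k - 5)/(k**2 + 7*k + 12)
(s_(k+1) − s_k) − t_k = (-3*k**4 - 20*k**3 - 32*k**2 - 9*k + 7)/(k**2 + 7*k + 12)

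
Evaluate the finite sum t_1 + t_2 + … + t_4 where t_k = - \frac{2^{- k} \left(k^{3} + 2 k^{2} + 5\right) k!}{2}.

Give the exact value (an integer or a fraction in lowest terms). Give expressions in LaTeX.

Σ = -407/4

Step 1: r(k) = (k + 1)*((k + 1)**3 + 2*(k + 1)**2 + 5)/(2*(k**3 + 2*k**2 + 5)).
So A=k/2 + 1/2 and B=1, with C=k**3 + 2*k**2 + 5.
Set up (k/2 + 1/2)·f(k+1) − (1)·f(k) − (k**3 + 2*k**2 + 5) = 0.
d = 2 from the (1,0,3) case.
A polynomial solution: f(k) = 2*(k**2 + k - 3).
R(k) = B(k−1)·f(k)/C(k) = 2*(k**2 + k - 3)/(k**3 + 2*k**2 + 5); s_k = R·t_k = -(k**2 + k - 3)*factorial(k)/2**k.
s_(k+1) − s_k = -(k**3 + 2*k**2 + 5)*factorial(k)/(2*2**k) = t_k.
Σ_(k=1)^(4) t_k = s_(5) − s_(1) = -405/4 − (1/2) = -407/4.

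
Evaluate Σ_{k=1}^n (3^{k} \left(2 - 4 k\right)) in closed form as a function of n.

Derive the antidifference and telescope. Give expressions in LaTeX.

Compute t_(k+1)/t_k: get 3*(2*k + 1)/(2*k - 1).
Take A(k)=3, B(k)=1, C(k)=k - 1/2.
Set up (3)·f(k+1) − (1)·f(k) − (k - 1/2) = 0.
d = 1 from the (0,0,1) case.
Solving with deg f ≤ 1: f(k) = (k - 2)/2.
So s_k = (B(k−1)f/C)·t_k = ((k - 2)/(2*k - 1))·t_k = 2*3**k*(2 - k).
Δs = 3**k*(2 - 4*k), as required.
Evaluate: s_(n+1) = 6*3**n*(1 - n); subtract s_(1) = 6 ⇒ S(n) = -6*3**n*n + 6*3**n - 6.

S(n) = - 6 \cdot 3^{n} n + 6 \cdot 3^{n} - 6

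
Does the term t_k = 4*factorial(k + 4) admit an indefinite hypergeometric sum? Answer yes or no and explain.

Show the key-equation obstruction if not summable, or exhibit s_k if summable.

No; the degree bound rules out any f.

Ratio r(k) = k + 5.
Factor: A=k + 5; B=1; C=1.
Solve (k + 5)·f(k+1) − (1)·f(k) = 1.
From deg A=1, deg B=0, deg C=0: d=-1.
Negative degree bound (-1): no f exists, t_k not Gosper-summable.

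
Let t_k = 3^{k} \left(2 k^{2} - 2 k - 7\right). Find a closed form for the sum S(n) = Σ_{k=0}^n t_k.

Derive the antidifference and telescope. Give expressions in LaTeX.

S(n) = 3 \cdot 3^{n} n^{2} - 6 \cdot 3^{n} n - 6 \cdot 3^{n} - 1

Step 1: r(k) = 3*(2*k**2 + 2*k - 7)/(2*k**2 - 2*k - 7).
Normal form (A,B,C) = (3, 1, k**2 - k - 7/2).
Solve (3)·f(k+1) − (1)·f(k) = k**2 - k - 7/2.
d = 2 from the (0,0,2) case.
Solving with deg f ≤ 2: f(k) = (k**2 - 4*k + 1)/2.
R(k) = B(k−1)·f(k)/C(k) = (k**2 - 4*k + 1)/(2*k**2 - 2*k - 7); s_k = R·t_k = 3**k*(k**2 - 4*k + 1).
Verify: 3**k*(2*k**2 - 2*k - 7) matches t_k.
s_(n+1) = 3**(n + 1)*(n**2 - 2*n - 2) and s_(0) = 1, so S(n) = 3*3**n*n**2 - 6*3**n*n - 6*3**n - 1.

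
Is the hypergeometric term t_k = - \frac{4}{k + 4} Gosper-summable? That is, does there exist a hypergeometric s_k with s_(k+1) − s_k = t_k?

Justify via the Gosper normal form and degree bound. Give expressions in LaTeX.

No; the coefficient equations for f are inconsistent.

Ratio r(k) = (k + 4)/(k + 5).
So A=k + 4 and B=k + 5, with C=1.
f must satisfy (k + 4)·f(k+1) − (k + 4)·f(k) = 1.
d = 0 from the (1,1,0) case.
f = c0 ⇒ A·f(k+1) − B(k−1)·f(k) − C = -1. The system {-1 = 0} is inconsistent; no antidifference.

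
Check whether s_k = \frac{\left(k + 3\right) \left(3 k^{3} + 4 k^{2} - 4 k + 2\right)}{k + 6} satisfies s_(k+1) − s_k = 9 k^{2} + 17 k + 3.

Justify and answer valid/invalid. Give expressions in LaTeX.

s_(k+1) = (3*k**4 + 25*k**3 + 65*k**2 + 57*k + 20)/(k + 7)
s_(k+1) − s_k = (9*k**4 + 116*k**3 + 401*k**2 + 426*k + 78)/(k**2 + 13*k + 42)
(s_(k+1) − s_k) − t_k = 3*(-6*k**3 - 67*k**2 - 109*k - 16)/(k**2 + 13*k + 42)

Invalid: residual \frac{3 \left(- 6 k^{3} - 67 k^{2} - 109 k - 16\right)}{k^{2} + 13 k + 42} ≠ 0.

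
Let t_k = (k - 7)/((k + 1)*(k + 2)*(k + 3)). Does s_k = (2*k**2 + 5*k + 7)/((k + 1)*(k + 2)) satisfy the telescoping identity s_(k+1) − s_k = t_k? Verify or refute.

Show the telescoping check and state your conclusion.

Valid: the claim telescopes to t_k.

s_(k+1) = (5*k + 2*(k + 1)**2 + 12)/((k + 2)*(k + 3))
s_(k+1) − s_k = (k - 7)/(k**3 + 6*k**2 + 11*k + 6)
(s_(k+1) − s_k) − t_k = 0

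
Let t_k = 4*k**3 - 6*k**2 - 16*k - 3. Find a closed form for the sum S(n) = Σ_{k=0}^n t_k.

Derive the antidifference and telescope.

S(n) = n**4 - 10*n**2 - 12*n - 3

t_(k+1)/t_k = (4*k**3 + 6*k**2 - 16*k - 21)/(4*k**3 - 6*k**2 - 16*k - 3).
Gosper form: A/B · C(k+1)/C(k) with A=1, B=1, C=k**3 - 3*k**2/2 - 4*k - 3/4.
f must satisfy (1)·f(k+1) − (1)·f(k) = k**3 - 3*k**2/2 - 4*k - 3/4.
d = 4 from the (0,0,3) case.
Solve for f: f(k) = k*(k**3 - 4*k**2 - 4*k + 4)/4 (degree 4 ≤ 4).
Get s_k = R·t_k = k*(k**3 - 4*k**2 - 4*k + 4) with R(k) = B(k−1)f(k)/C(k) = k*(k**3 - 4*k**2 - 4*k + 4)/(4*k**3 - 6*k**2 - 16*k - 3).
s_(k+1) − s_k = 4*k**3 - 6*k**2 - 16*k - 3 = t_k.
Telescope: S(n) = s_(n+1) − s_(0) = n**4 - 10*n**2 - 12*n - 3 − (0) = n**4 - 10*n**2 - 12*n - 3.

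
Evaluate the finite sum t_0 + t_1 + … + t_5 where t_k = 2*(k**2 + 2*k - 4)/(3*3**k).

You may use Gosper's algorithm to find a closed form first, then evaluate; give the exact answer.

t_(k+1)/t_k = (k**2 + 4*k - 1)/(3*(k**2 + 2*k - 4)).
So A=1/3 and B=1, with C=k**2 + 2*k - 4.
f must satisfy (1/3)·f(k+1) − (1)·f(k) = k**2 + 2*k - 4.
d = 2 from the (0,0,2) case.
Solve for f: f(k) = -3*(k**2 + 3*k - 2)/2 (degree 2 ≤ 2).
Certificate R = B(k−1)f/C = -3*(k**2 + 3*k - 2)/(2*(k**2 + 2*k - 4)) gives s_k = (-k**2 - 3*k + 2)/3**k.
Check: Δs_k = 2*(k**2 + 2*k - 4)/(3*3**k). ✓
Sum = s_(6) − s_(0); s_(6) = -52/729, s_(0) = 2 ⇒ -1510/729.

Σ = -1510/729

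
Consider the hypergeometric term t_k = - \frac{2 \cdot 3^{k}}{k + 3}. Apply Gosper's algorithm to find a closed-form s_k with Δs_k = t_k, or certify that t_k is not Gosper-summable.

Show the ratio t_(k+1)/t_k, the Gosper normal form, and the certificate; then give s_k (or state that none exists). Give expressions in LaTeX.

not Gosper-summable; s_k does not exist

Compute t_(k+1)/t_k: get 3*(k + 3)/(k + 4).
Take A(k)=3*k + 9, B(k)=k + 4, C(k)=1.
Solve (3*k + 9)·f(k+1) − (k + 3)·f(k) = 1.
deg f ≤ -1 (via 1,1,0).
Negative degree bound (-1): no f exists, t_k not Gosper-summable.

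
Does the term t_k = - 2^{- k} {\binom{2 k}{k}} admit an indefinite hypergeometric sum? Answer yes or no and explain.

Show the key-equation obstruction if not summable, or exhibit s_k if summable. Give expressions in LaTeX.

t_(k+1)/t_k = (2*k + 1)/(k + 1).
Gosper form: A/B · C(k+1)/C(k) with A=2*k + 1, B=k + 1, C=1.
Solve (2*k + 1)·f(k+1) − (k)·f(k) = 1.
deg f ≤ -1 (via 1,1,0).
deg f ≤ -1 is impossible — no certificate.

No — negative degree bound, so no certificate f.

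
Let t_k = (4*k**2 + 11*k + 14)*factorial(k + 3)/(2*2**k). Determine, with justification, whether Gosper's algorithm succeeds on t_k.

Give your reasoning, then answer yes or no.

Yes. s_k = (4*k - 1)*factorial(k + 3)/2**k.

r(k) = (k + 4)*(11*k + 4*(k + 1)**2 + 25)/(2*(4*k**2 + 11*k + 14)) after simplifying.
A = k/2 + 2, B = 1, C = k**2 + 11*k/4 + 7/2.
Set up (k/2 + 2)·f(k+1) − (1)·f(k) − (k**2 + 11*k/4 + 7/2) = 0.
d = 1 from the (1,0,2) case.
Match coefficients ⇒ f(k) = (4*k - 1)/2.
R(k) = B(k−1)·f(k)/C(k) = 2*(4*k - 1)/(4*k**2 + 11*k + 14); s_k = R·t_k = (4*k - 1)*factorial(k + 3)/2**k.
Δs = (4*k**2 + 11*k + 14)*factorial(k + 3)/(2*2**k), as required.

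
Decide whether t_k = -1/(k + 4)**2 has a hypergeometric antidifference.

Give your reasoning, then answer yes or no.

t_(k+1)/t_k = (k + 4)**2/(k + 5)**2.
Take A(k)=k**2 + 8*k + 16, B(k)=k**2 + 10*k + 25, C(k)=1.
Set up (k**2 + 8*k + 16)·f(k+1) − (k**2 + 8*k + 16)·f(k) − (1) = 0.
From deg A=2, deg B=2, deg C=0: d=0.
Write f(k) = c0. Then LHS − RHS = -1, requiring -1 = 0: contradictory. No certificate.

No. Not Gosper-summable.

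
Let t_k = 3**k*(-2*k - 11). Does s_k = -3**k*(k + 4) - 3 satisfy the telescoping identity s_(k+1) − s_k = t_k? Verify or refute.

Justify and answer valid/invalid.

valid; difference matches t_k

s_(k+1) = 3*3**k*(-k - 5) - 3
s_(k+1) − s_k = 3**k*(-2*k - 11)
(s_(k+1) − s_k) − t_k = 0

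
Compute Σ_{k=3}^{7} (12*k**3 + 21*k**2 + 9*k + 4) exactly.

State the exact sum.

Σ = 12380

Step 1: r(k) = (12*k**3 + 57*k**2 + 87*k + 46)/(12*k**3 + 21*k**2 + 9*k + 4).
Normal form (A,B,C) = (1, 1, k**3 + 7*k**2/4 + 3*k/4 + 1/3).
Solve (1)·f(k+1) − (1)·f(k) = k**3 + 7*k**2/4 + 3*k/4 + 1/3.
Degrees (0,0,3) ⇒ d ≤ 4.
Solving with deg f ≤ 4: f(k) = k*(3*k**3 + k**2 - 3*k + 3)/12.
Get s_k = R·t_k = k*(3*k**3 + k**2 - 3*k + 3) with R(k) = B(k−1)f(k)/C(k) = k*(3*k**3 + k**2 - 3*k + 3)/(12*k**3 + 21*k**2 + 9*k + 4).
Verify: 12*k**3 + 21*k**2 + 9*k + 4 matches t_k.
Evaluate s at k=8 and k=3: 12632 and 252; difference 12380.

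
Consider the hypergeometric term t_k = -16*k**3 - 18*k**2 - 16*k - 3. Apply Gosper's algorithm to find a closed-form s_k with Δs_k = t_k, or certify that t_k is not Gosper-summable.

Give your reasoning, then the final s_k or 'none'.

Ratio r(k) = (16*k**3 + 66*k**2 + 100*k + 53)/(16*k**3 + 18*k**2 + 16*k + 3).
Gosper form: A/B · C(k+1)/C(k) with A=1, B=1, C=k**3 + 9*k**2/8 + k + 3/16.
Set up (1)·f(k+1) − (1)·f(k) − (k**3 + 9*k**2/8 + k + 3/16) = 0.
Degrees (0,0,3) ⇒ d ≤ 4.
Solving with deg f ≤ 4: f(k) = k*(4*k**3 - 2*k**2 + 3*k - 2)/16.
Get s_k = R·t_k = k*(-4*k**3 + 2*k**2 - 3*k + 2) with R(k) = B(k−1)f(k)/C(k) = k*(4*k**3 - 2*k**2 + 3*k - 2)/(16*k**3 + 18*k**2 + 16*k + 3).
Check: Δs_k = -16*k**3 - 18*k**2 - 16*k - 3. ✓

s_k = k*(-4*k**3 + 2*k**2 - 3*k + 2)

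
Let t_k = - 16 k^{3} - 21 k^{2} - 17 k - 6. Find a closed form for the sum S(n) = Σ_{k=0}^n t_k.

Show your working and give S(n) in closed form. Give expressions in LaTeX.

S(n) = - 4 n^{4} - 15 n^{3} - 23 n^{2} - 18 n - 6

Ratio r(k) = (16*k**3 + 69*k**2 + 107*k + 60)/(16*k**3 + 21*k**2 + 17*k + 6).
Normal form (A,B,C) = (1, 1, k**3 + 21*k**2/16 + 17*k/16 + 3/8).
f must satisfy (1)·f(k+1) − (1)·f(k) = k**3 + 21*k**2/16 + 17*k/16 + 3/8.
Degrees (0,0,3) ⇒ d ≤ 4.
A polynomial solution: f(k) = k*(4*k**3 - k**2 + 2*k + 1)/16.
Then R = B(k−1)f/C = k*(4*k**3 - k**2 + 2*k + 1)/(16*k**3 + 21*k**2 + 17*k + 6), so s_k = R(k)·t_k = k*(-4*k**3 + k**2 - 2*k - 1).
s_(k+1) − s_k = -16*k**3 - 21*k**2 - 17*k - 6 = t_k.
s_(n+1) = -4*n**4 - 15*n**3 - 23*n**2 - 18*n - 6 and s_(0) = 0, so S(n) = -4*n**4 - 15*n**3 - 23*n**2 - 18*n - 6.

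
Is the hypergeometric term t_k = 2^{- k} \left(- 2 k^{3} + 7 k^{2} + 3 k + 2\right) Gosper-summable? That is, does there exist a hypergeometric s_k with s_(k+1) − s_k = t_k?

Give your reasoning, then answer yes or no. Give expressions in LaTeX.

The ratio is (2*k**3 - k**2 - 11*k - 10)/(2*(2*k**3 - 7*k**2 - 3*k - 2)).
So A=1/2 and B=1, with C=k**3 - 7*k**2/2 - 3*k/2 - 1.
Set up (1/2)·f(k+1) − (1)·f(k) − (k**3 - 7*k**2/2 - 3*k/2 - 1) = 0.
Bound: deg f ≤ 3.
Solve for f: f(k) = -k*(2*k**2 - k + 1) (degree 3 ≤ 3).
Certificate R = B(k−1)f/C = -2*k*(2*k**2 - k + 1)/(2*k**3 - 7*k**2 - 3*k - 2) gives s_k = 2**(1 - k)*k*(2*k**2 - k + 1).
s_(k+1) − s_k = (-2*k**3 + 7*k**2 + 3*k + 2)/2**k = t_k.

Yes. s_k = 2^{1 - k} k \left(2 k^{2} - k + 1\right).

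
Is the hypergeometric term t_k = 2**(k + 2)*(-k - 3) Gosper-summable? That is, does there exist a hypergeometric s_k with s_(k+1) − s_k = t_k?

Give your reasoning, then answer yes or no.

Step 1: r(k) = 2*(k + 4)/(k + 3).
Normal form (A,B,C) = (2, 1, k + 3).
Need (2)·f(k+1) − (1)·f(k) = k + 3.
deg f ≤ 1 (via 0,0,1).
Coefficient equations give f(k) = k + 1.
Get s_k = R·t_k = 2**(k + 2)*(-k - 1) with R(k) = B(k−1)f(k)/C(k) = (k + 1)/(k + 3).
Verify: 2**(k + 2)*(-k - 3) matches t_k.

Yes. s_k = 2**(k + 2)*(-k - 1).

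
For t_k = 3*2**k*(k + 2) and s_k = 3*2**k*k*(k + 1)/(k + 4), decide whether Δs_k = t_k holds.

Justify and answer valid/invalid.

Invalid: residual 9*2**k*(-k**2 - 5*k - 8)/(k**2 + 9*k + 20) ≠ 0.

s_(k+1) = 6*2**k*(k + 1)*(k + 2)/(k + 5)
s_(k+1) − s_k = 3*2**k*(k**3 + 8*k**2 + 23*k + 16)/(k**2 + 9*k + 20)
(s_(k+1) − s_k) − t_k = 9*2**k*(-k**2 - 5*k - 8)/(k**2 + 9*k + 20)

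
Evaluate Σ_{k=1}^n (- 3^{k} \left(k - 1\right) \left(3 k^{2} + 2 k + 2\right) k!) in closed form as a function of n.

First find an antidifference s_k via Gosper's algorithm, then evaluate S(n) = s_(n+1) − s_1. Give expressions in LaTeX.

S(n) = - 3^{n + 1} n \left(n - 1\right) \left(n + 1\right)!

Step 1: r(k) = 3*k*(3*k**3 + 11*k**2 + 15*k + 7)/(3*k**3 - k**2 - 2).
Take A(k)=3*k + 3, B(k)=1, C(k)=k**3 - k**2/3 - 2/3.
Solve (3*k + 3)·f(k+1) − (1)·f(k) = k**3 - k**2/3 - 2/3.
deg f ≤ 2 (via 1,0,3).
Solving with deg f ≤ 2: f(k) = (k - 2)*(k - 1)/3.
Get s_k = R·t_k = -3**k*(k - 2)*(k - 1)*factorial(k) with R(k) = B(k−1)f(k)/C(k) = (k - 2)/(3*k**2 + 2*k + 2).
s_(k+1) − s_k = -3**k*(k - 1)*(3*k**2 + 2*k + 2)*factorial(k) = t_k.
Evaluate: s_(n+1) = -3**(n + 1)*n*(n - 1)*factorial(n + 1); subtract s_(1) = 0 ⇒ S(n) = -3**(n + 1)*n*(n - 1)*factorial(n + 1).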